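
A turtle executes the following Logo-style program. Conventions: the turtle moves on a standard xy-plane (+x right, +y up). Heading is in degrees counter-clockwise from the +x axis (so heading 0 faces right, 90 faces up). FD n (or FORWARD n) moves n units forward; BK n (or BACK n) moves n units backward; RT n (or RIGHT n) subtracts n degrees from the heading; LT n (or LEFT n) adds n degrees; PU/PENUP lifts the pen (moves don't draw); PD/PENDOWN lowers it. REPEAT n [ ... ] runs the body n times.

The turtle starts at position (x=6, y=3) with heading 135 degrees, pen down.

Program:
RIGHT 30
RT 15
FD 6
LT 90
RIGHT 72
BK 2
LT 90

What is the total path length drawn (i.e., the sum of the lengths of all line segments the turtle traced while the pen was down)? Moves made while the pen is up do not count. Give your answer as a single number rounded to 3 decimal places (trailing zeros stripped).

Answer: 8

Derivation:
Executing turtle program step by step:
Start: pos=(6,3), heading=135, pen down
RT 30: heading 135 -> 105
RT 15: heading 105 -> 90
FD 6: (6,3) -> (6,9) [heading=90, draw]
LT 90: heading 90 -> 180
RT 72: heading 180 -> 108
BK 2: (6,9) -> (6.618,7.098) [heading=108, draw]
LT 90: heading 108 -> 198
Final: pos=(6.618,7.098), heading=198, 2 segment(s) drawn

Segment lengths:
  seg 1: (6,3) -> (6,9), length = 6
  seg 2: (6,9) -> (6.618,7.098), length = 2
Total = 8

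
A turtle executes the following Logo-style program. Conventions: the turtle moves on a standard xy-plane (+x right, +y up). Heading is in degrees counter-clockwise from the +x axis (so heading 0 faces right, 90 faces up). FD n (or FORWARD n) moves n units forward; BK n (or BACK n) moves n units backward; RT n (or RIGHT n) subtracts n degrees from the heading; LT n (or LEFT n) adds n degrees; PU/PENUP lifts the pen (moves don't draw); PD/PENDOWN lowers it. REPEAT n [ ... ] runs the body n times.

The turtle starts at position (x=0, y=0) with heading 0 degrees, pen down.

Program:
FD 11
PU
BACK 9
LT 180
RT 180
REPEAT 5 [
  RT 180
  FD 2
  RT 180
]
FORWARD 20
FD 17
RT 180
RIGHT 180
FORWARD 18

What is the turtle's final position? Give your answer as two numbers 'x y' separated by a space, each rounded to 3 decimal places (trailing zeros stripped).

Executing turtle program step by step:
Start: pos=(0,0), heading=0, pen down
FD 11: (0,0) -> (11,0) [heading=0, draw]
PU: pen up
BK 9: (11,0) -> (2,0) [heading=0, move]
LT 180: heading 0 -> 180
RT 180: heading 180 -> 0
REPEAT 5 [
  -- iteration 1/5 --
  RT 180: heading 0 -> 180
  FD 2: (2,0) -> (0,0) [heading=180, move]
  RT 180: heading 180 -> 0
  -- iteration 2/5 --
  RT 180: heading 0 -> 180
  FD 2: (0,0) -> (-2,0) [heading=180, move]
  RT 180: heading 180 -> 0
  -- iteration 3/5 --
  RT 180: heading 0 -> 180
  FD 2: (-2,0) -> (-4,0) [heading=180, move]
  RT 180: heading 180 -> 0
  -- iteration 4/5 --
  RT 180: heading 0 -> 180
  FD 2: (-4,0) -> (-6,0) [heading=180, move]
  RT 180: heading 180 -> 0
  -- iteration 5/5 --
  RT 180: heading 0 -> 180
  FD 2: (-6,0) -> (-8,0) [heading=180, move]
  RT 180: heading 180 -> 0
]
FD 20: (-8,0) -> (12,0) [heading=0, move]
FD 17: (12,0) -> (29,0) [heading=0, move]
RT 180: heading 0 -> 180
RT 180: heading 180 -> 0
FD 18: (29,0) -> (47,0) [heading=0, move]
Final: pos=(47,0), heading=0, 1 segment(s) drawn

Answer: 47 0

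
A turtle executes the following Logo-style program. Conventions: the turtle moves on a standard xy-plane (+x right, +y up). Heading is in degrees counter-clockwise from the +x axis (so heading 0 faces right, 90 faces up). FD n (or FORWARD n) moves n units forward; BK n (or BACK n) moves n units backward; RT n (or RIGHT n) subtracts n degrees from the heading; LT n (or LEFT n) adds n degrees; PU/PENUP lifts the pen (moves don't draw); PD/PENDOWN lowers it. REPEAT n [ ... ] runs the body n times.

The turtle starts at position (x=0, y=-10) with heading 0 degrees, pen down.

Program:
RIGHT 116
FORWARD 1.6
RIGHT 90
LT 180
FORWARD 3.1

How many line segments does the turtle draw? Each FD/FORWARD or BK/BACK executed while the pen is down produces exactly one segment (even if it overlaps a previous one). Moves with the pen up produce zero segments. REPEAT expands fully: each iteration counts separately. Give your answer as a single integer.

Answer: 2

Derivation:
Executing turtle program step by step:
Start: pos=(0,-10), heading=0, pen down
RT 116: heading 0 -> 244
FD 1.6: (0,-10) -> (-0.701,-11.438) [heading=244, draw]
RT 90: heading 244 -> 154
LT 180: heading 154 -> 334
FD 3.1: (-0.701,-11.438) -> (2.085,-12.797) [heading=334, draw]
Final: pos=(2.085,-12.797), heading=334, 2 segment(s) drawn
Segments drawn: 2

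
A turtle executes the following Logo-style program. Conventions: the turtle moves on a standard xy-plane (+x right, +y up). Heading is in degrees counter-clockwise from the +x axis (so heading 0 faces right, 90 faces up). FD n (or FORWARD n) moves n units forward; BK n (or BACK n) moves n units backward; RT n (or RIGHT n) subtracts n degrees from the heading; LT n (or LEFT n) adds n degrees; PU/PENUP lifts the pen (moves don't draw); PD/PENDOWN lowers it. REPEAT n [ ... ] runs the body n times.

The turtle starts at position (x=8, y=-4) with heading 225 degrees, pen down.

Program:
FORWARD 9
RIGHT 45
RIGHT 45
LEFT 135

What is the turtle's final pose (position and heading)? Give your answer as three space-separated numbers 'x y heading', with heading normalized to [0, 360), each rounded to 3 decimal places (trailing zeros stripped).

Executing turtle program step by step:
Start: pos=(8,-4), heading=225, pen down
FD 9: (8,-4) -> (1.636,-10.364) [heading=225, draw]
RT 45: heading 225 -> 180
RT 45: heading 180 -> 135
LT 135: heading 135 -> 270
Final: pos=(1.636,-10.364), heading=270, 1 segment(s) drawn

Answer: 1.636 -10.364 270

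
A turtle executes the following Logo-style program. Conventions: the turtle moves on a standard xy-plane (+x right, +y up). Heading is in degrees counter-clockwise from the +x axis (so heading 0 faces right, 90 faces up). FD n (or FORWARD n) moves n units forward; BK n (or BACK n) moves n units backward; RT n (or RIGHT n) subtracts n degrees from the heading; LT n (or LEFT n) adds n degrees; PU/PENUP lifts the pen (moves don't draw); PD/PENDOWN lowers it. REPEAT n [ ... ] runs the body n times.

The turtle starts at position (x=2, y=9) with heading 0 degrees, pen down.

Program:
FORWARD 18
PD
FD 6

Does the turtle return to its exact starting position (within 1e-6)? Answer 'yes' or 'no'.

Answer: no

Derivation:
Executing turtle program step by step:
Start: pos=(2,9), heading=0, pen down
FD 18: (2,9) -> (20,9) [heading=0, draw]
PD: pen down
FD 6: (20,9) -> (26,9) [heading=0, draw]
Final: pos=(26,9), heading=0, 2 segment(s) drawn

Start position: (2, 9)
Final position: (26, 9)
Distance = 24; >= 1e-6 -> NOT closed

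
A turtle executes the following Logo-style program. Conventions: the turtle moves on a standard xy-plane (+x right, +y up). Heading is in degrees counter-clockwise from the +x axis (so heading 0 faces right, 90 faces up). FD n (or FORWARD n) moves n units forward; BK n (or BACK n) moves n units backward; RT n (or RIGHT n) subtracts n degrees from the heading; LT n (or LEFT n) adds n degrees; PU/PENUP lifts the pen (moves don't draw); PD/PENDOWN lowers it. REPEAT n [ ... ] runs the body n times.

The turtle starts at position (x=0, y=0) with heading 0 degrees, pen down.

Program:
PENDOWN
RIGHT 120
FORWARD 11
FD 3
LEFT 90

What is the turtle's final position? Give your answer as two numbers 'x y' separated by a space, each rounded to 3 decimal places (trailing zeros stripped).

Answer: -7 -12.124

Derivation:
Executing turtle program step by step:
Start: pos=(0,0), heading=0, pen down
PD: pen down
RT 120: heading 0 -> 240
FD 11: (0,0) -> (-5.5,-9.526) [heading=240, draw]
FD 3: (-5.5,-9.526) -> (-7,-12.124) [heading=240, draw]
LT 90: heading 240 -> 330
Final: pos=(-7,-12.124), heading=330, 2 segment(s) drawn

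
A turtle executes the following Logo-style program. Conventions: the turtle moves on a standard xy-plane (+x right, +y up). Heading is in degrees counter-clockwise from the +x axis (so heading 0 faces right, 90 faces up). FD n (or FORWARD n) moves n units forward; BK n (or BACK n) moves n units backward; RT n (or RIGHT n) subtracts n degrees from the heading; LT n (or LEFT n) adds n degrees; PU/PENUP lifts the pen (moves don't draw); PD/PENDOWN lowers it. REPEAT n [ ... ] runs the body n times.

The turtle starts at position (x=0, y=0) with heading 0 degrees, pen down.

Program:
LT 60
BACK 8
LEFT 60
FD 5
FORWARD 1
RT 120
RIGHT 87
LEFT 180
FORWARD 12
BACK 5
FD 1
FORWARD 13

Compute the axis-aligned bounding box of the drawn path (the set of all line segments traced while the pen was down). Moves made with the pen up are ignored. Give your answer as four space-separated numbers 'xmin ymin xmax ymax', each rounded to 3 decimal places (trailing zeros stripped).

Answer: -8.099 -6.928 0 19.239

Derivation:
Executing turtle program step by step:
Start: pos=(0,0), heading=0, pen down
LT 60: heading 0 -> 60
BK 8: (0,0) -> (-4,-6.928) [heading=60, draw]
LT 60: heading 60 -> 120
FD 5: (-4,-6.928) -> (-6.5,-2.598) [heading=120, draw]
FD 1: (-6.5,-2.598) -> (-7,-1.732) [heading=120, draw]
RT 120: heading 120 -> 0
RT 87: heading 0 -> 273
LT 180: heading 273 -> 93
FD 12: (-7,-1.732) -> (-7.628,10.252) [heading=93, draw]
BK 5: (-7.628,10.252) -> (-7.366,5.258) [heading=93, draw]
FD 1: (-7.366,5.258) -> (-7.419,6.257) [heading=93, draw]
FD 13: (-7.419,6.257) -> (-8.099,19.239) [heading=93, draw]
Final: pos=(-8.099,19.239), heading=93, 7 segment(s) drawn

Segment endpoints: x in {-8.099, -7.628, -7.419, -7.366, -7, -6.5, -4, 0}, y in {-6.928, -2.598, -1.732, 0, 5.258, 6.257, 10.252, 19.239}
xmin=-8.099, ymin=-6.928, xmax=0, ymax=19.239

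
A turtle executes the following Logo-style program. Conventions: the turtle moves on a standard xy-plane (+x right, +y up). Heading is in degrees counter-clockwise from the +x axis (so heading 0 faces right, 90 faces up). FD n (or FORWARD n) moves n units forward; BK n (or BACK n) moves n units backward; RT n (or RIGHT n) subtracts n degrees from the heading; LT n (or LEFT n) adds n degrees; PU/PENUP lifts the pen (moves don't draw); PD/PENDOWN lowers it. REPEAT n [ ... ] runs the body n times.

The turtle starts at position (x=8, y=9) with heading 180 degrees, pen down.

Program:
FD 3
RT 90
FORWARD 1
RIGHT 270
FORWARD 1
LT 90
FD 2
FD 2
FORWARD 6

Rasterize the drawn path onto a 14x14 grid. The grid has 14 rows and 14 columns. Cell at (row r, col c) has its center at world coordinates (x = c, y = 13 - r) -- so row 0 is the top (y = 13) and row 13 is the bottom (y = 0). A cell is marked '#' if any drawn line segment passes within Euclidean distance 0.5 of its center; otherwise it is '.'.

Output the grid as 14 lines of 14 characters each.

Segment 0: (8,9) -> (5,9)
Segment 1: (5,9) -> (5,10)
Segment 2: (5,10) -> (4,10)
Segment 3: (4,10) -> (4,8)
Segment 4: (4,8) -> (4,6)
Segment 5: (4,6) -> (4,0)

Answer: ..............
..............
..............
....##........
....#####.....
....#.........
....#.........
....#.........
....#.........
....#.........
....#.........
....#.........
....#.........
....#.........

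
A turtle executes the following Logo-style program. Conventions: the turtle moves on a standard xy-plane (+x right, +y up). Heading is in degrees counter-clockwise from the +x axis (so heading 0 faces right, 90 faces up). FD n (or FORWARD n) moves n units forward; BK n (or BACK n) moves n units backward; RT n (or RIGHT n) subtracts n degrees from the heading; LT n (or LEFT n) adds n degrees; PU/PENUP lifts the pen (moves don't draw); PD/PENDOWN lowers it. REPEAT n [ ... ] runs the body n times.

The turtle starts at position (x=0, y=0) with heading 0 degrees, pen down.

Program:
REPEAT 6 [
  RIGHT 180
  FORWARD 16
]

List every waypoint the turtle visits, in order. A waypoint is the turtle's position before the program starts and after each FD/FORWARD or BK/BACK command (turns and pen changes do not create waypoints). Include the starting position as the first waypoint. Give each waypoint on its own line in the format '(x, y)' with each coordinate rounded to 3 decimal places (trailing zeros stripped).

Answer: (0, 0)
(-16, 0)
(0, 0)
(-16, 0)
(0, 0)
(-16, 0)
(0, 0)

Derivation:
Executing turtle program step by step:
Start: pos=(0,0), heading=0, pen down
REPEAT 6 [
  -- iteration 1/6 --
  RT 180: heading 0 -> 180
  FD 16: (0,0) -> (-16,0) [heading=180, draw]
  -- iteration 2/6 --
  RT 180: heading 180 -> 0
  FD 16: (-16,0) -> (0,0) [heading=0, draw]
  -- iteration 3/6 --
  RT 180: heading 0 -> 180
  FD 16: (0,0) -> (-16,0) [heading=180, draw]
  -- iteration 4/6 --
  RT 180: heading 180 -> 0
  FD 16: (-16,0) -> (0,0) [heading=0, draw]
  -- iteration 5/6 --
  RT 180: heading 0 -> 180
  FD 16: (0,0) -> (-16,0) [heading=180, draw]
  -- iteration 6/6 --
  RT 180: heading 180 -> 0
  FD 16: (-16,0) -> (0,0) [heading=0, draw]
]
Final: pos=(0,0), heading=0, 6 segment(s) drawn
Waypoints (7 total):
(0, 0)
(-16, 0)
(0, 0)
(-16, 0)
(0, 0)
(-16, 0)
(0, 0)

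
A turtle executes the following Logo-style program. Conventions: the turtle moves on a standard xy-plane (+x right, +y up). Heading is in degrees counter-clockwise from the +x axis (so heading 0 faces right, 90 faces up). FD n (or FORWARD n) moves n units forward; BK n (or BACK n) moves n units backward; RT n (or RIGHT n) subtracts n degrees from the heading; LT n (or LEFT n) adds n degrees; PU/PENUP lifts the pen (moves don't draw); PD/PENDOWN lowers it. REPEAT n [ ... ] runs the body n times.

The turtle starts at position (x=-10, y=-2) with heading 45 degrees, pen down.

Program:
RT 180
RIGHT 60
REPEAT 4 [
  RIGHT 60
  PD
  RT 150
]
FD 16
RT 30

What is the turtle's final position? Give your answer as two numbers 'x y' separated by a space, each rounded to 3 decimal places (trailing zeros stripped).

Answer: 1.314 9.314

Derivation:
Executing turtle program step by step:
Start: pos=(-10,-2), heading=45, pen down
RT 180: heading 45 -> 225
RT 60: heading 225 -> 165
REPEAT 4 [
  -- iteration 1/4 --
  RT 60: heading 165 -> 105
  PD: pen down
  RT 150: heading 105 -> 315
  -- iteration 2/4 --
  RT 60: heading 315 -> 255
  PD: pen down
  RT 150: heading 255 -> 105
  -- iteration 3/4 --
  RT 60: heading 105 -> 45
  PD: pen down
  RT 150: heading 45 -> 255
  -- iteration 4/4 --
  RT 60: heading 255 -> 195
  PD: pen down
  RT 150: heading 195 -> 45
]
FD 16: (-10,-2) -> (1.314,9.314) [heading=45, draw]
RT 30: heading 45 -> 15
Final: pos=(1.314,9.314), heading=15, 1 segment(s) drawn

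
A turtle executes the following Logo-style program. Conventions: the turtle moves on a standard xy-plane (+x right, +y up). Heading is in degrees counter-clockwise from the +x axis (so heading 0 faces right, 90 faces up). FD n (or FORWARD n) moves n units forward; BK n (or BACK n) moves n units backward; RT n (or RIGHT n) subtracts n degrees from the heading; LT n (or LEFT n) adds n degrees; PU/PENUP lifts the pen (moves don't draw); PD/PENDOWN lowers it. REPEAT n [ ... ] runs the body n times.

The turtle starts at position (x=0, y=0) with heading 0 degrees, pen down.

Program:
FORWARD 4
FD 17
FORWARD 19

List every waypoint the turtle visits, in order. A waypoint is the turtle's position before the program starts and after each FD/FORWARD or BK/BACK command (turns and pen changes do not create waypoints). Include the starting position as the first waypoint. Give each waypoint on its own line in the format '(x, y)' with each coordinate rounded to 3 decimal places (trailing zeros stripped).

Answer: (0, 0)
(4, 0)
(21, 0)
(40, 0)

Derivation:
Executing turtle program step by step:
Start: pos=(0,0), heading=0, pen down
FD 4: (0,0) -> (4,0) [heading=0, draw]
FD 17: (4,0) -> (21,0) [heading=0, draw]
FD 19: (21,0) -> (40,0) [heading=0, draw]
Final: pos=(40,0), heading=0, 3 segment(s) drawn
Waypoints (4 total):
(0, 0)
(4, 0)
(21, 0)
(40, 0)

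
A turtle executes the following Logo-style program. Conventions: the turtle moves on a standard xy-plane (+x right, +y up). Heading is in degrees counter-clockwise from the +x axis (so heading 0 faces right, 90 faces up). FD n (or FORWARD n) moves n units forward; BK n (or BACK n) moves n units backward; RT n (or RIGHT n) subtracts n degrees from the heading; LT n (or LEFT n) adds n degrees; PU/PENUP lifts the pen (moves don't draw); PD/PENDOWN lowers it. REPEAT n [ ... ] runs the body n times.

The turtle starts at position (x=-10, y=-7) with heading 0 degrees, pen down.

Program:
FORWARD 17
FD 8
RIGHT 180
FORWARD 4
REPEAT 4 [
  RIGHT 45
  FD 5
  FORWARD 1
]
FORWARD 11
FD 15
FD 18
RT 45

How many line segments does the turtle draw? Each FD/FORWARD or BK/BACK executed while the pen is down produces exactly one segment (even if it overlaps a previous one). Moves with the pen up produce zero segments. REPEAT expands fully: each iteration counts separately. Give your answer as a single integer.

Executing turtle program step by step:
Start: pos=(-10,-7), heading=0, pen down
FD 17: (-10,-7) -> (7,-7) [heading=0, draw]
FD 8: (7,-7) -> (15,-7) [heading=0, draw]
RT 180: heading 0 -> 180
FD 4: (15,-7) -> (11,-7) [heading=180, draw]
REPEAT 4 [
  -- iteration 1/4 --
  RT 45: heading 180 -> 135
  FD 5: (11,-7) -> (7.464,-3.464) [heading=135, draw]
  FD 1: (7.464,-3.464) -> (6.757,-2.757) [heading=135, draw]
  -- iteration 2/4 --
  RT 45: heading 135 -> 90
  FD 5: (6.757,-2.757) -> (6.757,2.243) [heading=90, draw]
  FD 1: (6.757,2.243) -> (6.757,3.243) [heading=90, draw]
  -- iteration 3/4 --
  RT 45: heading 90 -> 45
  FD 5: (6.757,3.243) -> (10.293,6.778) [heading=45, draw]
  FD 1: (10.293,6.778) -> (11,7.485) [heading=45, draw]
  -- iteration 4/4 --
  RT 45: heading 45 -> 0
  FD 5: (11,7.485) -> (16,7.485) [heading=0, draw]
  FD 1: (16,7.485) -> (17,7.485) [heading=0, draw]
]
FD 11: (17,7.485) -> (28,7.485) [heading=0, draw]
FD 15: (28,7.485) -> (43,7.485) [heading=0, draw]
FD 18: (43,7.485) -> (61,7.485) [heading=0, draw]
RT 45: heading 0 -> 315
Final: pos=(61,7.485), heading=315, 14 segment(s) drawn
Segments drawn: 14

Answer: 14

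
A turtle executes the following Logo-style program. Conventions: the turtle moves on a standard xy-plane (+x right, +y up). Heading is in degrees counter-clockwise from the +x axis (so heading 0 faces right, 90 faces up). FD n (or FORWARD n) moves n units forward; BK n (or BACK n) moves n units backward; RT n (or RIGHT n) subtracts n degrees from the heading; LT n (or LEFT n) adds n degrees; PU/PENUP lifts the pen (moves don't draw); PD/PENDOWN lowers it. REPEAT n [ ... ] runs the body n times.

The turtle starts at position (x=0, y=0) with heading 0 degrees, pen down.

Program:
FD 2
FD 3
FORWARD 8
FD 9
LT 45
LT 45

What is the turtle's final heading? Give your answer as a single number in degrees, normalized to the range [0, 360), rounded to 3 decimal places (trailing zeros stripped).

Answer: 90

Derivation:
Executing turtle program step by step:
Start: pos=(0,0), heading=0, pen down
FD 2: (0,0) -> (2,0) [heading=0, draw]
FD 3: (2,0) -> (5,0) [heading=0, draw]
FD 8: (5,0) -> (13,0) [heading=0, draw]
FD 9: (13,0) -> (22,0) [heading=0, draw]
LT 45: heading 0 -> 45
LT 45: heading 45 -> 90
Final: pos=(22,0), heading=90, 4 segment(s) drawn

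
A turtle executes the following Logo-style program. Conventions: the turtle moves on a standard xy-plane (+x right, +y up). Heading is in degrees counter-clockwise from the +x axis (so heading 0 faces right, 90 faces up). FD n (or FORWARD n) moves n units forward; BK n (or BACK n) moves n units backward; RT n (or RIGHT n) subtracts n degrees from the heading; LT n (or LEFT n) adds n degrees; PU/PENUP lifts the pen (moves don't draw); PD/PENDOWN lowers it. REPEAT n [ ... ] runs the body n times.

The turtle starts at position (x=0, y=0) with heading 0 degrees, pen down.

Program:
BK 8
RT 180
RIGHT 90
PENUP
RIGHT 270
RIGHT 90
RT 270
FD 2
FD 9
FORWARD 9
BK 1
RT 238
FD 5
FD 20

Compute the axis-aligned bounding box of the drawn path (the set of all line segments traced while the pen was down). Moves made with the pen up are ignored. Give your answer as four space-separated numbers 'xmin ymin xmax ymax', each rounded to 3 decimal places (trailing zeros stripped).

Answer: -8 0 0 0

Derivation:
Executing turtle program step by step:
Start: pos=(0,0), heading=0, pen down
BK 8: (0,0) -> (-8,0) [heading=0, draw]
RT 180: heading 0 -> 180
RT 90: heading 180 -> 90
PU: pen up
RT 270: heading 90 -> 180
RT 90: heading 180 -> 90
RT 270: heading 90 -> 180
FD 2: (-8,0) -> (-10,0) [heading=180, move]
FD 9: (-10,0) -> (-19,0) [heading=180, move]
FD 9: (-19,0) -> (-28,0) [heading=180, move]
BK 1: (-28,0) -> (-27,0) [heading=180, move]
RT 238: heading 180 -> 302
FD 5: (-27,0) -> (-24.35,-4.24) [heading=302, move]
FD 20: (-24.35,-4.24) -> (-13.752,-21.201) [heading=302, move]
Final: pos=(-13.752,-21.201), heading=302, 1 segment(s) drawn

Segment endpoints: x in {-8, 0}, y in {0}
xmin=-8, ymin=0, xmax=0, ymax=0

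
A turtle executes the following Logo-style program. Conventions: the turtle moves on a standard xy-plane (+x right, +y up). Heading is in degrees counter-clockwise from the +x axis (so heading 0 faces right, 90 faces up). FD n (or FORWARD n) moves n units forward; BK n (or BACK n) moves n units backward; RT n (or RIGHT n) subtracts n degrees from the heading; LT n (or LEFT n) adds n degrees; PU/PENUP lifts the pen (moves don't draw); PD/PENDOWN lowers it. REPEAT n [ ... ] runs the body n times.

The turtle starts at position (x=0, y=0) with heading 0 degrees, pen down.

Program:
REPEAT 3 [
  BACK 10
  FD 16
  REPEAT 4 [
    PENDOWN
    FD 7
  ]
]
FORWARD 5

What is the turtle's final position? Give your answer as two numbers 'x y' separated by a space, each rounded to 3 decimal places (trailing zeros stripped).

Answer: 107 0

Derivation:
Executing turtle program step by step:
Start: pos=(0,0), heading=0, pen down
REPEAT 3 [
  -- iteration 1/3 --
  BK 10: (0,0) -> (-10,0) [heading=0, draw]
  FD 16: (-10,0) -> (6,0) [heading=0, draw]
  REPEAT 4 [
    -- iteration 1/4 --
    PD: pen down
    FD 7: (6,0) -> (13,0) [heading=0, draw]
    -- iteration 2/4 --
    PD: pen down
    FD 7: (13,0) -> (20,0) [heading=0, draw]
    -- iteration 3/4 --
    PD: pen down
    FD 7: (20,0) -> (27,0) [heading=0, draw]
    -- iteration 4/4 --
    PD: pen down
    FD 7: (27,0) -> (34,0) [heading=0, draw]
  ]
  -- iteration 2/3 --
  BK 10: (34,0) -> (24,0) [heading=0, draw]
  FD 16: (24,0) -> (40,0) [heading=0, draw]
  REPEAT 4 [
    -- iteration 1/4 --
    PD: pen down
    FD 7: (40,0) -> (47,0) [heading=0, draw]
    -- iteration 2/4 --
    PD: pen down
    FD 7: (47,0) -> (54,0) [heading=0, draw]
    -- iteration 3/4 --
    PD: pen down
    FD 7: (54,0) -> (61,0) [heading=0, draw]
    -- iteration 4/4 --
    PD: pen down
    FD 7: (61,0) -> (68,0) [heading=0, draw]
  ]
  -- iteration 3/3 --
  BK 10: (68,0) -> (58,0) [heading=0, draw]
  FD 16: (58,0) -> (74,0) [heading=0, draw]
  REPEAT 4 [
    -- iteration 1/4 --
    PD: pen down
    FD 7: (74,0) -> (81,0) [heading=0, draw]
    -- iteration 2/4 --
    PD: pen down
    FD 7: (81,0) -> (88,0) [heading=0, draw]
    -- iteration 3/4 --
    PD: pen down
    FD 7: (88,0) -> (95,0) [heading=0, draw]
    -- iteration 4/4 --
    PD: pen down
    FD 7: (95,0) -> (102,0) [heading=0, draw]
  ]
]
FD 5: (102,0) -> (107,0) [heading=0, draw]
Final: pos=(107,0), heading=0, 19 segment(s) drawn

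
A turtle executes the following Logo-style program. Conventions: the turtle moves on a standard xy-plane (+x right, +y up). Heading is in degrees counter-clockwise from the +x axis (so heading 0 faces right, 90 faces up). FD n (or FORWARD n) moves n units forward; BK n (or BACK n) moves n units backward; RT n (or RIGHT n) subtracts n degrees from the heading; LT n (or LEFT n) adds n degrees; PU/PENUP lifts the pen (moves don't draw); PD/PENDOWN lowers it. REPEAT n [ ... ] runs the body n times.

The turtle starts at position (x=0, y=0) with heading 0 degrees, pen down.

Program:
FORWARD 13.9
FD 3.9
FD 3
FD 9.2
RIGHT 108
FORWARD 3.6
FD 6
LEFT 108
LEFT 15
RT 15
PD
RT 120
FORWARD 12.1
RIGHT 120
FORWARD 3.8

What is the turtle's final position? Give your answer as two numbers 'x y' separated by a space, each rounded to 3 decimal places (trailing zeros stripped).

Answer: 19.083 -16.318

Derivation:
Executing turtle program step by step:
Start: pos=(0,0), heading=0, pen down
FD 13.9: (0,0) -> (13.9,0) [heading=0, draw]
FD 3.9: (13.9,0) -> (17.8,0) [heading=0, draw]
FD 3: (17.8,0) -> (20.8,0) [heading=0, draw]
FD 9.2: (20.8,0) -> (30,0) [heading=0, draw]
RT 108: heading 0 -> 252
FD 3.6: (30,0) -> (28.888,-3.424) [heading=252, draw]
FD 6: (28.888,-3.424) -> (27.033,-9.13) [heading=252, draw]
LT 108: heading 252 -> 0
LT 15: heading 0 -> 15
RT 15: heading 15 -> 0
PD: pen down
RT 120: heading 0 -> 240
FD 12.1: (27.033,-9.13) -> (20.983,-19.609) [heading=240, draw]
RT 120: heading 240 -> 120
FD 3.8: (20.983,-19.609) -> (19.083,-16.318) [heading=120, draw]
Final: pos=(19.083,-16.318), heading=120, 8 segment(s) drawn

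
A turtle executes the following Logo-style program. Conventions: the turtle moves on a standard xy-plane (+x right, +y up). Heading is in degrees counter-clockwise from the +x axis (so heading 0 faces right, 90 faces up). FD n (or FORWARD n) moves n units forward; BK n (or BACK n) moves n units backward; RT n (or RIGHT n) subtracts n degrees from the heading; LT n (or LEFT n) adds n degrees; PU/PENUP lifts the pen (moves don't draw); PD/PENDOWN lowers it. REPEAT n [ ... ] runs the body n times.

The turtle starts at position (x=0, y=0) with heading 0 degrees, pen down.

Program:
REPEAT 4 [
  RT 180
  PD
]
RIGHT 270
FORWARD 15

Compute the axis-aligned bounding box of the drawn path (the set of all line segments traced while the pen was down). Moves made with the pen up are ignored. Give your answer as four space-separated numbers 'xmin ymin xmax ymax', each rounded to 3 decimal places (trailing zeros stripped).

Answer: 0 0 0 15

Derivation:
Executing turtle program step by step:
Start: pos=(0,0), heading=0, pen down
REPEAT 4 [
  -- iteration 1/4 --
  RT 180: heading 0 -> 180
  PD: pen down
  -- iteration 2/4 --
  RT 180: heading 180 -> 0
  PD: pen down
  -- iteration 3/4 --
  RT 180: heading 0 -> 180
  PD: pen down
  -- iteration 4/4 --
  RT 180: heading 180 -> 0
  PD: pen down
]
RT 270: heading 0 -> 90
FD 15: (0,0) -> (0,15) [heading=90, draw]
Final: pos=(0,15), heading=90, 1 segment(s) drawn

Segment endpoints: x in {0, 0}, y in {0, 15}
xmin=0, ymin=0, xmax=0, ymax=15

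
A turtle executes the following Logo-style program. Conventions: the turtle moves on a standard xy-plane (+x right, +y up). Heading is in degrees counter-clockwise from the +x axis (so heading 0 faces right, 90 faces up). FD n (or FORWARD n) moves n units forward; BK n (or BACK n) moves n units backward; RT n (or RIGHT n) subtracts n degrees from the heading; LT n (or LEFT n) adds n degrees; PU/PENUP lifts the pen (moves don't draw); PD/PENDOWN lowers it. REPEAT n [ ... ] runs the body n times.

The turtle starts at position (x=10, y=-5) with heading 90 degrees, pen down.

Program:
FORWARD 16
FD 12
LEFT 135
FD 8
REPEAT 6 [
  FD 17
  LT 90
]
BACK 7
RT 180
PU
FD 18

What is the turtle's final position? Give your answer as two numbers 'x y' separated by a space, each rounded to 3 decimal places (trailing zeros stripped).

Answer: -13.335 -24.376

Derivation:
Executing turtle program step by step:
Start: pos=(10,-5), heading=90, pen down
FD 16: (10,-5) -> (10,11) [heading=90, draw]
FD 12: (10,11) -> (10,23) [heading=90, draw]
LT 135: heading 90 -> 225
FD 8: (10,23) -> (4.343,17.343) [heading=225, draw]
REPEAT 6 [
  -- iteration 1/6 --
  FD 17: (4.343,17.343) -> (-7.678,5.322) [heading=225, draw]
  LT 90: heading 225 -> 315
  -- iteration 2/6 --
  FD 17: (-7.678,5.322) -> (4.343,-6.698) [heading=315, draw]
  LT 90: heading 315 -> 45
  -- iteration 3/6 --
  FD 17: (4.343,-6.698) -> (16.364,5.322) [heading=45, draw]
  LT 90: heading 45 -> 135
  -- iteration 4/6 --
  FD 17: (16.364,5.322) -> (4.343,17.343) [heading=135, draw]
  LT 90: heading 135 -> 225
  -- iteration 5/6 --
  FD 17: (4.343,17.343) -> (-7.678,5.322) [heading=225, draw]
  LT 90: heading 225 -> 315
  -- iteration 6/6 --
  FD 17: (-7.678,5.322) -> (4.343,-6.698) [heading=315, draw]
  LT 90: heading 315 -> 45
]
BK 7: (4.343,-6.698) -> (-0.607,-11.648) [heading=45, draw]
RT 180: heading 45 -> 225
PU: pen up
FD 18: (-0.607,-11.648) -> (-13.335,-24.376) [heading=225, move]
Final: pos=(-13.335,-24.376), heading=225, 10 segment(s) drawn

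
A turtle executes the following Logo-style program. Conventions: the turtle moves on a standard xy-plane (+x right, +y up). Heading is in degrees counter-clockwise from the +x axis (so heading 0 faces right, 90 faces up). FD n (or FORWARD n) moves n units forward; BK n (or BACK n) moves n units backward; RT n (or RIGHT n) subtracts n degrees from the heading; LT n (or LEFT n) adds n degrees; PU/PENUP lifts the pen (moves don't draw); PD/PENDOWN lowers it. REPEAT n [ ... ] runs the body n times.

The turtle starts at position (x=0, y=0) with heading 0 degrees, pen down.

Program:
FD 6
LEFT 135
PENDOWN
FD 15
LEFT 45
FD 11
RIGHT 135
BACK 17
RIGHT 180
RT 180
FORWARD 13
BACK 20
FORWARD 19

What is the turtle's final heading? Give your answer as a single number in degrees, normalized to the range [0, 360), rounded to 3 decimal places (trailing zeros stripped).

Executing turtle program step by step:
Start: pos=(0,0), heading=0, pen down
FD 6: (0,0) -> (6,0) [heading=0, draw]
LT 135: heading 0 -> 135
PD: pen down
FD 15: (6,0) -> (-4.607,10.607) [heading=135, draw]
LT 45: heading 135 -> 180
FD 11: (-4.607,10.607) -> (-15.607,10.607) [heading=180, draw]
RT 135: heading 180 -> 45
BK 17: (-15.607,10.607) -> (-27.627,-1.414) [heading=45, draw]
RT 180: heading 45 -> 225
RT 180: heading 225 -> 45
FD 13: (-27.627,-1.414) -> (-18.435,7.778) [heading=45, draw]
BK 20: (-18.435,7.778) -> (-32.577,-6.364) [heading=45, draw]
FD 19: (-32.577,-6.364) -> (-19.142,7.071) [heading=45, draw]
Final: pos=(-19.142,7.071), heading=45, 7 segment(s) drawn

Answer: 45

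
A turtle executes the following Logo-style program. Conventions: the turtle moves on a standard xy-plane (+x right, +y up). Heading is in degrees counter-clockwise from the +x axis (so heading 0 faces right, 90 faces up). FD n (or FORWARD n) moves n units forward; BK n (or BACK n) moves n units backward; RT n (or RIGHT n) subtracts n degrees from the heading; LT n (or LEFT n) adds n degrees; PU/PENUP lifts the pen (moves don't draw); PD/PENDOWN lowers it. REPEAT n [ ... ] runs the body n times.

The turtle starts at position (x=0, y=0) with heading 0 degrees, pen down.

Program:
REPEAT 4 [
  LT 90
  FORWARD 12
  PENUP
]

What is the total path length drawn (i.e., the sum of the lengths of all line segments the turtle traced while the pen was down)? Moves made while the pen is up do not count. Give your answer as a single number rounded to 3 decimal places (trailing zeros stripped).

Answer: 12

Derivation:
Executing turtle program step by step:
Start: pos=(0,0), heading=0, pen down
REPEAT 4 [
  -- iteration 1/4 --
  LT 90: heading 0 -> 90
  FD 12: (0,0) -> (0,12) [heading=90, draw]
  PU: pen up
  -- iteration 2/4 --
  LT 90: heading 90 -> 180
  FD 12: (0,12) -> (-12,12) [heading=180, move]
  PU: pen up
  -- iteration 3/4 --
  LT 90: heading 180 -> 270
  FD 12: (-12,12) -> (-12,0) [heading=270, move]
  PU: pen up
  -- iteration 4/4 --
  LT 90: heading 270 -> 0
  FD 12: (-12,0) -> (0,0) [heading=0, move]
  PU: pen up
]
Final: pos=(0,0), heading=0, 1 segment(s) drawn

Segment lengths:
  seg 1: (0,0) -> (0,12), length = 12
Total = 12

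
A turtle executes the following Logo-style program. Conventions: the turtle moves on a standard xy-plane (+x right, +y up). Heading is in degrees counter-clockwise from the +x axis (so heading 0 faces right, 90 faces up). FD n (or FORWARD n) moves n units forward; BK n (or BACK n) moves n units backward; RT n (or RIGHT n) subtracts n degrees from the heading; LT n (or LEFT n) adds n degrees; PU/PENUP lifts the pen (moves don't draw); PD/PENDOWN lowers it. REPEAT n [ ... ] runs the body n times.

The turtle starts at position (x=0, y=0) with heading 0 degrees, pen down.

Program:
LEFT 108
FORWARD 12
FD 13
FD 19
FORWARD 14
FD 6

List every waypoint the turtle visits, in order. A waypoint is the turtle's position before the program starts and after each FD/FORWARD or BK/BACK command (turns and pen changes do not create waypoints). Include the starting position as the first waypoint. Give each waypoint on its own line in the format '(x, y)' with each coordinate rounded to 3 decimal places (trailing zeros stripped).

Answer: (0, 0)
(-3.708, 11.413)
(-7.725, 23.776)
(-13.597, 41.846)
(-17.923, 55.161)
(-19.777, 60.868)

Derivation:
Executing turtle program step by step:
Start: pos=(0,0), heading=0, pen down
LT 108: heading 0 -> 108
FD 12: (0,0) -> (-3.708,11.413) [heading=108, draw]
FD 13: (-3.708,11.413) -> (-7.725,23.776) [heading=108, draw]
FD 19: (-7.725,23.776) -> (-13.597,41.846) [heading=108, draw]
FD 14: (-13.597,41.846) -> (-17.923,55.161) [heading=108, draw]
FD 6: (-17.923,55.161) -> (-19.777,60.868) [heading=108, draw]
Final: pos=(-19.777,60.868), heading=108, 5 segment(s) drawn
Waypoints (6 total):
(0, 0)
(-3.708, 11.413)
(-7.725, 23.776)
(-13.597, 41.846)
(-17.923, 55.161)
(-19.777, 60.868)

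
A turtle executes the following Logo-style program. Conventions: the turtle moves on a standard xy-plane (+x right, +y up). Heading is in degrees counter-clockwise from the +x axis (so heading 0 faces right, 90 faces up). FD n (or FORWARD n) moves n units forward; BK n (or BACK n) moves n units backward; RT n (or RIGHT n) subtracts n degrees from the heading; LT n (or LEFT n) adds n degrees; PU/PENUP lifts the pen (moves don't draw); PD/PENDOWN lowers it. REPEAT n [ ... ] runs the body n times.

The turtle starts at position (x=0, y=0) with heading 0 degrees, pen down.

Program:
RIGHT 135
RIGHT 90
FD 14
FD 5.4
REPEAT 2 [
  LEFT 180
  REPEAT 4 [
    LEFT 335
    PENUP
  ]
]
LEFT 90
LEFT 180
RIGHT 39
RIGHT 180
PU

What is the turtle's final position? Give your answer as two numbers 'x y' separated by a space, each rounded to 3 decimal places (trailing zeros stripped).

Executing turtle program step by step:
Start: pos=(0,0), heading=0, pen down
RT 135: heading 0 -> 225
RT 90: heading 225 -> 135
FD 14: (0,0) -> (-9.899,9.899) [heading=135, draw]
FD 5.4: (-9.899,9.899) -> (-13.718,13.718) [heading=135, draw]
REPEAT 2 [
  -- iteration 1/2 --
  LT 180: heading 135 -> 315
  REPEAT 4 [
    -- iteration 1/4 --
    LT 335: heading 315 -> 290
    PU: pen up
    -- iteration 2/4 --
    LT 335: heading 290 -> 265
    PU: pen up
    -- iteration 3/4 --
    LT 335: heading 265 -> 240
    PU: pen up
    -- iteration 4/4 --
    LT 335: heading 240 -> 215
    PU: pen up
  ]
  -- iteration 2/2 --
  LT 180: heading 215 -> 35
  REPEAT 4 [
    -- iteration 1/4 --
    LT 335: heading 35 -> 10
    PU: pen up
    -- iteration 2/4 --
    LT 335: heading 10 -> 345
    PU: pen up
    -- iteration 3/4 --
    LT 335: heading 345 -> 320
    PU: pen up
    -- iteration 4/4 --
    LT 335: heading 320 -> 295
    PU: pen up
  ]
]
LT 90: heading 295 -> 25
LT 180: heading 25 -> 205
RT 39: heading 205 -> 166
RT 180: heading 166 -> 346
PU: pen up
Final: pos=(-13.718,13.718), heading=346, 2 segment(s) drawn

Answer: -13.718 13.718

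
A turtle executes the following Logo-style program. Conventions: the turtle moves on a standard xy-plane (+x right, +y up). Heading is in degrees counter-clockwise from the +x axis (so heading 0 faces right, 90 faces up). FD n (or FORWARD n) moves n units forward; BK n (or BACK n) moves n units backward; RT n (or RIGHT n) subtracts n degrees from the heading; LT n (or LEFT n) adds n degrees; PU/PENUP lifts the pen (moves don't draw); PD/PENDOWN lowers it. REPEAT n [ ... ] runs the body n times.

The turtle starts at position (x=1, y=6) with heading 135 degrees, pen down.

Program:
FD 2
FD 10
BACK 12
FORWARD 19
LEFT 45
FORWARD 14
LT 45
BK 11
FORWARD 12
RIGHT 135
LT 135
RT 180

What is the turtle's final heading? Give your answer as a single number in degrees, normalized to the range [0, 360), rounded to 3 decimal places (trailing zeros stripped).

Executing turtle program step by step:
Start: pos=(1,6), heading=135, pen down
FD 2: (1,6) -> (-0.414,7.414) [heading=135, draw]
FD 10: (-0.414,7.414) -> (-7.485,14.485) [heading=135, draw]
BK 12: (-7.485,14.485) -> (1,6) [heading=135, draw]
FD 19: (1,6) -> (-12.435,19.435) [heading=135, draw]
LT 45: heading 135 -> 180
FD 14: (-12.435,19.435) -> (-26.435,19.435) [heading=180, draw]
LT 45: heading 180 -> 225
BK 11: (-26.435,19.435) -> (-18.657,27.213) [heading=225, draw]
FD 12: (-18.657,27.213) -> (-27.142,18.728) [heading=225, draw]
RT 135: heading 225 -> 90
LT 135: heading 90 -> 225
RT 180: heading 225 -> 45
Final: pos=(-27.142,18.728), heading=45, 7 segment(s) drawn

Answer: 45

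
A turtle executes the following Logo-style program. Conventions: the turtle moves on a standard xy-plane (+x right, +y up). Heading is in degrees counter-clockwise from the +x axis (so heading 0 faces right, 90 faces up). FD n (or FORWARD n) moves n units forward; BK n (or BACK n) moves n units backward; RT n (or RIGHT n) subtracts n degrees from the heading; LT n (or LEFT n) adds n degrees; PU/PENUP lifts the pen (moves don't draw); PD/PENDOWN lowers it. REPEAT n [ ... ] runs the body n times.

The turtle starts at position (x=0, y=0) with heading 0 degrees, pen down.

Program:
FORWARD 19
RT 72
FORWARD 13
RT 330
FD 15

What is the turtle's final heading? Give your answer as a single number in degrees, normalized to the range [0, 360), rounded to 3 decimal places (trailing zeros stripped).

Answer: 318

Derivation:
Executing turtle program step by step:
Start: pos=(0,0), heading=0, pen down
FD 19: (0,0) -> (19,0) [heading=0, draw]
RT 72: heading 0 -> 288
FD 13: (19,0) -> (23.017,-12.364) [heading=288, draw]
RT 330: heading 288 -> 318
FD 15: (23.017,-12.364) -> (34.164,-22.401) [heading=318, draw]
Final: pos=(34.164,-22.401), heading=318, 3 segment(s) drawn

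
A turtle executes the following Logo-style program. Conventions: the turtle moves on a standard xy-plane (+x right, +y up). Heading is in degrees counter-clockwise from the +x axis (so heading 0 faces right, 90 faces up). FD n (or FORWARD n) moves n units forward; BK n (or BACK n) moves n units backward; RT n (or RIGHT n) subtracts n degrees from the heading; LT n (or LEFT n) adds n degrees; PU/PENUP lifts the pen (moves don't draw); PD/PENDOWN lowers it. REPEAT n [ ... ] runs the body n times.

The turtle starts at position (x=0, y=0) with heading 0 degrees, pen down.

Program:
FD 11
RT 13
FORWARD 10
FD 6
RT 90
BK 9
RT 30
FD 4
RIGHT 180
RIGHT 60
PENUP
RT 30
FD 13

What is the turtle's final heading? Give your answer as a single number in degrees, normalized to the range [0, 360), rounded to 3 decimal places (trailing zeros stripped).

Executing turtle program step by step:
Start: pos=(0,0), heading=0, pen down
FD 11: (0,0) -> (11,0) [heading=0, draw]
RT 13: heading 0 -> 347
FD 10: (11,0) -> (20.744,-2.25) [heading=347, draw]
FD 6: (20.744,-2.25) -> (26.59,-3.599) [heading=347, draw]
RT 90: heading 347 -> 257
BK 9: (26.59,-3.599) -> (28.614,5.17) [heading=257, draw]
RT 30: heading 257 -> 227
FD 4: (28.614,5.17) -> (25.886,2.245) [heading=227, draw]
RT 180: heading 227 -> 47
RT 60: heading 47 -> 347
PU: pen up
RT 30: heading 347 -> 317
FD 13: (25.886,2.245) -> (35.394,-6.621) [heading=317, move]
Final: pos=(35.394,-6.621), heading=317, 5 segment(s) drawn

Answer: 317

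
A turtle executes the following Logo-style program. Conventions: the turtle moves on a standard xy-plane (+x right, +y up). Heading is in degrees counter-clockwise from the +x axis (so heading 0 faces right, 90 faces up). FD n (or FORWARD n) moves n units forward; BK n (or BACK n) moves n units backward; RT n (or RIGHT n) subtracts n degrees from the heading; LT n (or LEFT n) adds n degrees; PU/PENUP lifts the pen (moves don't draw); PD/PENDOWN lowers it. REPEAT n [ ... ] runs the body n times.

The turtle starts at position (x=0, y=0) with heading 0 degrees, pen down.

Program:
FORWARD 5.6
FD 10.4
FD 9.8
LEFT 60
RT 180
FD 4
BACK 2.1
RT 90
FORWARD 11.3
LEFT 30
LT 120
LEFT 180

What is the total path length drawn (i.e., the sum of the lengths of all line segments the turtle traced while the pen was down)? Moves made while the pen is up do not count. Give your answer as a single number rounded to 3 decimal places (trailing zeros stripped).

Executing turtle program step by step:
Start: pos=(0,0), heading=0, pen down
FD 5.6: (0,0) -> (5.6,0) [heading=0, draw]
FD 10.4: (5.6,0) -> (16,0) [heading=0, draw]
FD 9.8: (16,0) -> (25.8,0) [heading=0, draw]
LT 60: heading 0 -> 60
RT 180: heading 60 -> 240
FD 4: (25.8,0) -> (23.8,-3.464) [heading=240, draw]
BK 2.1: (23.8,-3.464) -> (24.85,-1.645) [heading=240, draw]
RT 90: heading 240 -> 150
FD 11.3: (24.85,-1.645) -> (15.064,4.005) [heading=150, draw]
LT 30: heading 150 -> 180
LT 120: heading 180 -> 300
LT 180: heading 300 -> 120
Final: pos=(15.064,4.005), heading=120, 6 segment(s) drawn

Segment lengths:
  seg 1: (0,0) -> (5.6,0), length = 5.6
  seg 2: (5.6,0) -> (16,0), length = 10.4
  seg 3: (16,0) -> (25.8,0), length = 9.8
  seg 4: (25.8,0) -> (23.8,-3.464), length = 4
  seg 5: (23.8,-3.464) -> (24.85,-1.645), length = 2.1
  seg 6: (24.85,-1.645) -> (15.064,4.005), length = 11.3
Total = 43.2

Answer: 43.2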